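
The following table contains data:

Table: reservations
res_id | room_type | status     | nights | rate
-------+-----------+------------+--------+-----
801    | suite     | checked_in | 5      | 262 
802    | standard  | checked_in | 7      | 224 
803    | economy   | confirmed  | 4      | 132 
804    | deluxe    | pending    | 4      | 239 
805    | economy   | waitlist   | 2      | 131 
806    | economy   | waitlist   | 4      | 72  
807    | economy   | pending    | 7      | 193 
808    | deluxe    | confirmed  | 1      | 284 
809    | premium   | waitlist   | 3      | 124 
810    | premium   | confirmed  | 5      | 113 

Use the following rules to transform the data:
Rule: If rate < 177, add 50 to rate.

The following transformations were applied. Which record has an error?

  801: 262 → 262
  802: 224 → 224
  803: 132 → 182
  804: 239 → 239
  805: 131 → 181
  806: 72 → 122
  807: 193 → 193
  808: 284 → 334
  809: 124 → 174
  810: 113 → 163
Record 808 has an error. The correct transformed value should be 284, not 334.

Step 1: Check each record against the rule
Step 2: Record 808 has rate = 284
Step 3: Since 284 >= 177, the bonus should not have been applied
Step 4: Correct value = 284, but claimed value = 334
Conclusion: Record 808 has the error.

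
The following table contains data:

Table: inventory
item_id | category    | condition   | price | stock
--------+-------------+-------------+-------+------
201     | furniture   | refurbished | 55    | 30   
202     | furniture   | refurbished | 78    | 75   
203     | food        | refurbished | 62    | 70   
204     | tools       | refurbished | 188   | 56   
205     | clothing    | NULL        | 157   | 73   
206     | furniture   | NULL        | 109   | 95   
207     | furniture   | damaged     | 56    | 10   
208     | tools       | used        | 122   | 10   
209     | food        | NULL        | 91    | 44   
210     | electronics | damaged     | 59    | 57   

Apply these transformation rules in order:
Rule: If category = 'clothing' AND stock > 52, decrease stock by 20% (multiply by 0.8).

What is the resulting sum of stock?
505.4

Step 1: Find records where category = 'clothing' AND stock > 52
Step 2: 1 records match, summing to 73
Step 3: After multiplier: 73 × 0.8 = 58.4
Step 4: Unaffected records sum: 447
Step 5: Final sum = 58.4 + 447 = 505.4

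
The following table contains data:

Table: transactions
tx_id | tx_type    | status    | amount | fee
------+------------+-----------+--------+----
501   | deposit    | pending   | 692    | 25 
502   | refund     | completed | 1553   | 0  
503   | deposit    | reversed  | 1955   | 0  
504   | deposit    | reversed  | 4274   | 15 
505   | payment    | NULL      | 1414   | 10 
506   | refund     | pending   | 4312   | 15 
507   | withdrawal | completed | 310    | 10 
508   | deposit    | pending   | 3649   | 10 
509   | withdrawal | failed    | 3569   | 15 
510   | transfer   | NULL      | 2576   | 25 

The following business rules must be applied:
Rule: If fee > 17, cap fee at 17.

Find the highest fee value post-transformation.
17

Step 1: Original maximum fee = 25
Step 2: Apply cap at 17
Step 3: 2 records had fee > 17 and were capped
Step 4: Maximum after transformation = 17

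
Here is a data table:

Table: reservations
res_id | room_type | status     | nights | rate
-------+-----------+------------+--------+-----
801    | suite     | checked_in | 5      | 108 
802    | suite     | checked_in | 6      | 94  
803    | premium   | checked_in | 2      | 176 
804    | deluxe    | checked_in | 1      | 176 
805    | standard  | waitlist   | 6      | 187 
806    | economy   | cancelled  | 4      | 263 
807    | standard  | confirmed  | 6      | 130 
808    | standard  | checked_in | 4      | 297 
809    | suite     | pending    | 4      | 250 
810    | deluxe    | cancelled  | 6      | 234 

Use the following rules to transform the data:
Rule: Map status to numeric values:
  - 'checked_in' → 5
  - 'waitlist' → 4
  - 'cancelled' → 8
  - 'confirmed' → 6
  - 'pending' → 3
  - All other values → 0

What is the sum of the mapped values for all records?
54

Step 1: Apply mapping to each record
Step 2: Count by status:
  'checked_in': 5 records × 5 = 25
  'waitlist': 1 records × 4 = 4
  'cancelled': 2 records × 8 = 16
  'confirmed': 1 records × 6 = 6
  'pending': 1 records × 3 = 3
Step 3: Sum all mapped values = 54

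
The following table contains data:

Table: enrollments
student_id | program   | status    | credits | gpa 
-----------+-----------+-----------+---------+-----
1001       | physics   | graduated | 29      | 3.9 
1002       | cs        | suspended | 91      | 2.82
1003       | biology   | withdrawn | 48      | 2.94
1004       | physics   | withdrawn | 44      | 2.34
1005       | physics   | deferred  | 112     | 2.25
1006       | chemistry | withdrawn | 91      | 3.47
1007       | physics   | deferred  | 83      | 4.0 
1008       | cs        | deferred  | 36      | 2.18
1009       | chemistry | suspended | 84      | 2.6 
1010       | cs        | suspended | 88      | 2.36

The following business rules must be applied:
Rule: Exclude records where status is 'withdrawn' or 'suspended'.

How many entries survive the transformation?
4

Step 1: Count records to exclude
  - 3 (withdrawn) + 3 (suspended) = 6 records
Step 2: Total records: 10
Step 3: Remaining = 10 - 6 = 4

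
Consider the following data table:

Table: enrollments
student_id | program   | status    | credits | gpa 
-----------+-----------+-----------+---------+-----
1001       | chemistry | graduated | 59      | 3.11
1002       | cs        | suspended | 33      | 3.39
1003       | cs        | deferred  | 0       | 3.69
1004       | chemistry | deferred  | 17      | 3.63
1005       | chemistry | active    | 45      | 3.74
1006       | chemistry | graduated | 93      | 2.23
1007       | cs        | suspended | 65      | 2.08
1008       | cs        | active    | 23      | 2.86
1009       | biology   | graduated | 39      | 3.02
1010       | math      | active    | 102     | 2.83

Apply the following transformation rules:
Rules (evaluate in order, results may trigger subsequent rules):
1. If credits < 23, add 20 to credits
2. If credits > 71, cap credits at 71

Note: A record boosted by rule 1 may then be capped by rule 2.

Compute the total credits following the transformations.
463

Step 1: Apply rule 1 to records with credits < 23
  - 2 records get bonus of 20
  - Of these, 0 records then exceed 71 and get capped
Step 2: Apply rule 2 to records with credits > 71
  - 2 records (original) are capped
Step 3: Calculate final sum = 463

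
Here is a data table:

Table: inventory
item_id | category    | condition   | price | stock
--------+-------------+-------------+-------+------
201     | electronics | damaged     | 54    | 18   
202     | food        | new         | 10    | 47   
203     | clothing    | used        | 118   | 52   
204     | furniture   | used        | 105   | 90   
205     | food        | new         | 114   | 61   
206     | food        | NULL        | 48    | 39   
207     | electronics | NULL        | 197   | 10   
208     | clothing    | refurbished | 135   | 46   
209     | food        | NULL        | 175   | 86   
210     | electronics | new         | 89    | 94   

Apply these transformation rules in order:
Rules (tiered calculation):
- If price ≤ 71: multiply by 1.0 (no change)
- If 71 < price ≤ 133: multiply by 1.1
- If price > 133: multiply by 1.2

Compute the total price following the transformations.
1189.0

Step 1: Tier 1 (price ≤ 71): 3 records, sum = 112 × 1.0 = 112.0
Step 2: Tier 2 (71 < price ≤ 133): 4 records, sum = 426 × 1.1 = 468.6
Step 3: Tier 3 (price > 133): 3 records, sum = 507 × 1.2 = 608.4
Step 4: Final sum = 112.0 + 468.6 + 608.4 = 1189.0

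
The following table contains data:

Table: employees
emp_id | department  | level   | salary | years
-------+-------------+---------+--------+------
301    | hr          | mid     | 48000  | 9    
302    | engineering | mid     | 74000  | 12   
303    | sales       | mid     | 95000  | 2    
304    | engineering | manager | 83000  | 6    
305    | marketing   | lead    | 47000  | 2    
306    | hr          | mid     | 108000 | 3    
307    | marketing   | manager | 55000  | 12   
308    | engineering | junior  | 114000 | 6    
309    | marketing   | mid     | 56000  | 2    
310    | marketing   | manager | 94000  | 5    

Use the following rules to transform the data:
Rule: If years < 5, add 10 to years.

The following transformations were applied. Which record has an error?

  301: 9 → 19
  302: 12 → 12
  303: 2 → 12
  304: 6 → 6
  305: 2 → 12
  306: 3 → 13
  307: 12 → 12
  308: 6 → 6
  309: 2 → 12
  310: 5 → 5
Record 301 has an error. The correct transformed value should be 9, not 19.

Step 1: Check each record against the rule
Step 2: Record 301 has years = 9
Step 3: Since 9 >= 5, the bonus should not have been applied
Step 4: Correct value = 9, but claimed value = 19
Conclusion: Record 301 has the error.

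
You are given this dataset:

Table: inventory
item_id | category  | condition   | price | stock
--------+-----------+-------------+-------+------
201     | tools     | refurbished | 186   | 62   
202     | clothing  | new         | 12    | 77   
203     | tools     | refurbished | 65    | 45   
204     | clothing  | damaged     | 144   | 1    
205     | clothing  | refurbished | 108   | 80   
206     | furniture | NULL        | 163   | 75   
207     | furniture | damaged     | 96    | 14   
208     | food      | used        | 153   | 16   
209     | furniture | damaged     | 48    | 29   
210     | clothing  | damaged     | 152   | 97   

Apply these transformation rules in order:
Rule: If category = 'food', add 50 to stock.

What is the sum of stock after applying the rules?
546

Step 1: Count records where category = 'food': 1
Step 2: Total bonus added: 1 × 50 = 50
Step 3: Original sum of stock: 496
Step 4: Final sum = 496 + 50 = 546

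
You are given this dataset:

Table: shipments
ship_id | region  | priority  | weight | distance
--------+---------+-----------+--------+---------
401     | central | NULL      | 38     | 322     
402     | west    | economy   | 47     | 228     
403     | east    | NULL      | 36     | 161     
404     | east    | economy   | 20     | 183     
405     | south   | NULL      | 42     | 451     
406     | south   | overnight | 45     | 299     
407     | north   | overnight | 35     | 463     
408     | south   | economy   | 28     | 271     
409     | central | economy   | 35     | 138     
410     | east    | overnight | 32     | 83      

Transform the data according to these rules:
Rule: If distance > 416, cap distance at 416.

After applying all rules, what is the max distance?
416

Step 1: Original maximum distance = 463
Step 2: Apply cap at 416
Step 3: 2 records had distance > 416 and were capped
Step 4: Maximum after transformation = 416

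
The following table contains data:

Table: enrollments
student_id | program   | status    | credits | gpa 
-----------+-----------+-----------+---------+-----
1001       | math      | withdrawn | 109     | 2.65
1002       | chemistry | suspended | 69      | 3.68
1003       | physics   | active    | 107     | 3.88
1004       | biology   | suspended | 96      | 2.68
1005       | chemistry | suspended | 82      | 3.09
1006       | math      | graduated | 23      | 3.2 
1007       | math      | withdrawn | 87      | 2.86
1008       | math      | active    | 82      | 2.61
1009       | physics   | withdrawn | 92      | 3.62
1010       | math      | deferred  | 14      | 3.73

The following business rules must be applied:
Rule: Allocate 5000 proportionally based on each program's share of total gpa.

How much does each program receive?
biology: 418.75, chemistry: 1057.81, math: 2351.56, physics: 1171.88

Step 1: Calculate total gpa = 32.0
Step 2: Calculate each program's proportion:
  biology: 2.68/32.0 = 8.38% → 418.75
  chemistry: 6.77/32.0 = 21.16% → 1057.81
  math: 15.05/32.0 = 47.03% → 2351.56
  physics: 7.5/32.0 = 23.44% → 1171.88
Step 3: Verify: sum of allocations ≈ 5000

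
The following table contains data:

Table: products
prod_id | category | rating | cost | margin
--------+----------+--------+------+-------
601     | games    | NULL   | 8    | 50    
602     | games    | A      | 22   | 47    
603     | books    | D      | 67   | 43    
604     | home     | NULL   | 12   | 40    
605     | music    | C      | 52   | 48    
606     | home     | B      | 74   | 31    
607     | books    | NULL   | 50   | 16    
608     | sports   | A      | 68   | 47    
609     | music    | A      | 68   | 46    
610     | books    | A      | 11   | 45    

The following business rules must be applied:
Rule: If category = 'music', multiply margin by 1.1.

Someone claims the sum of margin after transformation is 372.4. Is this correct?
No, the correct result is 422.4.

Step 1: Calculate the correct sum after transformation
Step 2: Apply multiplier 1.1 to records where category = 'music'
Step 3: Correct result = 422.4
Step 4: Claimed result = 372.4
Step 5: 422.4 ≠ 372.4
Conclusion: The claimed result is incorrect. The correct answer is 422.4.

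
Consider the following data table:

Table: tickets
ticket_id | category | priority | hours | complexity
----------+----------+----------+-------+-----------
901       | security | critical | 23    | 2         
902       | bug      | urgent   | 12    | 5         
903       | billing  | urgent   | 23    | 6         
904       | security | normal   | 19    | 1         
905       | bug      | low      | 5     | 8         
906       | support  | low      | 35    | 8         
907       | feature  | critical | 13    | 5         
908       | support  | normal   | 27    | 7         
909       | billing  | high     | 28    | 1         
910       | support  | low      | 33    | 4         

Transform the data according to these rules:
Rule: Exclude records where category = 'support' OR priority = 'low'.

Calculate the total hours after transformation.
118

Step 1: Find records where category = 'support' OR priority = 'low'
Step 2: 4 records match, summing to 100
Step 3: Original sum: 218
Step 4: Remaining sum = 218 - 100 = 118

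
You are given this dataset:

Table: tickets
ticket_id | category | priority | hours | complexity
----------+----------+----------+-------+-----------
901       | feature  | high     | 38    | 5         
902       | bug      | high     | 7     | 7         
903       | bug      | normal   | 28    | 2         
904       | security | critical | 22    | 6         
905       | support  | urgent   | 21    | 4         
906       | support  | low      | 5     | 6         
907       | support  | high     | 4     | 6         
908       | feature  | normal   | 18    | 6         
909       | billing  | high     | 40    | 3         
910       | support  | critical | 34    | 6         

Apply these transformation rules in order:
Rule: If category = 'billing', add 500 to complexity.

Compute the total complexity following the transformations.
551

Step 1: Count records where category = 'billing': 1
Step 2: Total bonus added: 1 × 500 = 500
Step 3: Original sum of complexity: 51
Step 4: Final sum = 51 + 500 = 551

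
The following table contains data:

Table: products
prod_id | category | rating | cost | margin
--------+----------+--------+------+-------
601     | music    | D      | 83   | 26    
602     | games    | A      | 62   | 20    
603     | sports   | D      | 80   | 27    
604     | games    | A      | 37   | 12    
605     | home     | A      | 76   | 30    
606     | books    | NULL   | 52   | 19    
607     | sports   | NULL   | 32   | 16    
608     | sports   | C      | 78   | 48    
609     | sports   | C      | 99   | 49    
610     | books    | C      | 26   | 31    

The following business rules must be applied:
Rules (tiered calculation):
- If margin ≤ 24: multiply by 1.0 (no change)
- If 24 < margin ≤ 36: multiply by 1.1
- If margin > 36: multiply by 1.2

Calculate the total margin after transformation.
308.8

Step 1: Tier 1 (margin ≤ 24): 4 records, sum = 67 × 1.0 = 67.0
Step 2: Tier 2 (24 < margin ≤ 36): 4 records, sum = 114 × 1.1 = 125.4
Step 3: Tier 3 (margin > 36): 2 records, sum = 97 × 1.2 = 116.4
Step 4: Final sum = 67.0 + 125.4 + 116.4 = 308.8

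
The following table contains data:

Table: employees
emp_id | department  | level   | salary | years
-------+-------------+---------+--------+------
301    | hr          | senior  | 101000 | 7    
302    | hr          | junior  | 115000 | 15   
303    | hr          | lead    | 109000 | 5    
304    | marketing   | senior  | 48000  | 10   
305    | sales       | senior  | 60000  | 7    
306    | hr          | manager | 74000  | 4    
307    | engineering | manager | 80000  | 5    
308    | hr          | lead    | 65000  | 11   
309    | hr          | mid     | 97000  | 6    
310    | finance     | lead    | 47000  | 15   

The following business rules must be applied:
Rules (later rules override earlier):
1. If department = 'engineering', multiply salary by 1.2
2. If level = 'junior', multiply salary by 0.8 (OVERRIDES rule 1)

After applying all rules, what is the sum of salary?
789000.0

Step 1: Rule 2 takes priority for records with level = 'junior'
  - 1 records: 115000 × 0.8 = 92000.0
Step 2: Rule 1 applies to remaining records with department = 'engineering'
  - 1 records: 80000 × 1.2 = 96000.0
Step 3: Other records unchanged: 601000
Step 4: Final sum = 92000.0 + 96000.0 + 601000 = 789000.0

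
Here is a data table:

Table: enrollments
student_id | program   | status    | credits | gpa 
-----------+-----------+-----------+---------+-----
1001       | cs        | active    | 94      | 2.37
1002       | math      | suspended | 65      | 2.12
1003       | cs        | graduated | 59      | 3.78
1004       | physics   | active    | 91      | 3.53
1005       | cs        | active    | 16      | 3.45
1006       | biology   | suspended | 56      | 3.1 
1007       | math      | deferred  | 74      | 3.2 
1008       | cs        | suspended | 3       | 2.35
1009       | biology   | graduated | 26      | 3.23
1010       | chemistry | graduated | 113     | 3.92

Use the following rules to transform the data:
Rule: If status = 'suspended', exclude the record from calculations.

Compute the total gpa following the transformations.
23.48

Step 1: Identify records where status = 'suspended'
Step 2: The excluded records sum to 7.57
Step 3: Original total gpa = 31.05
Step 4: Remaining total = 31.05 - 7.57 = 23.48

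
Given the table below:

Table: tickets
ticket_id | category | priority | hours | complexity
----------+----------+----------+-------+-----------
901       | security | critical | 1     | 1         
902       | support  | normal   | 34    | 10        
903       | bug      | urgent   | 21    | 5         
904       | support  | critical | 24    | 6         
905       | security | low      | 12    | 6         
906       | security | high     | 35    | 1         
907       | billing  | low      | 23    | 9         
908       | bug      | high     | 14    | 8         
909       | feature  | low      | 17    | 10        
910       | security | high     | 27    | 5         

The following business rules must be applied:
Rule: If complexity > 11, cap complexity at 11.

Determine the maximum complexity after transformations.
10

Step 1: Original maximum complexity = 10
Step 2: Check cap of 11 against maximum
Step 3: No records exceed the cap (max 10 <= cap 11), so no capping applies
Step 4: Maximum after transformation = 10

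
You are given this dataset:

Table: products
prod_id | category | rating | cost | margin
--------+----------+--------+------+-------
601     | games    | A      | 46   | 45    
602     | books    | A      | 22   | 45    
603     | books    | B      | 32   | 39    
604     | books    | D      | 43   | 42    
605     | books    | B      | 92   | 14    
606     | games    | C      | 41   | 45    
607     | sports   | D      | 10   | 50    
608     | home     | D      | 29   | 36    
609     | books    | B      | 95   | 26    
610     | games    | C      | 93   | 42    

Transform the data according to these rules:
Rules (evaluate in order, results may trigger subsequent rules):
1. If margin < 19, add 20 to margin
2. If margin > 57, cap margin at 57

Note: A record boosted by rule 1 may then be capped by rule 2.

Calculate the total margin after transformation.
404

Step 1: Apply rule 1 to records with margin < 19
  - 1 records get bonus of 20
  - Of these, 0 records then exceed 57 and get capped
Step 2: Apply rule 2 to records with margin > 57
  - 0 records (original) are capped
Step 3: Calculate final sum = 404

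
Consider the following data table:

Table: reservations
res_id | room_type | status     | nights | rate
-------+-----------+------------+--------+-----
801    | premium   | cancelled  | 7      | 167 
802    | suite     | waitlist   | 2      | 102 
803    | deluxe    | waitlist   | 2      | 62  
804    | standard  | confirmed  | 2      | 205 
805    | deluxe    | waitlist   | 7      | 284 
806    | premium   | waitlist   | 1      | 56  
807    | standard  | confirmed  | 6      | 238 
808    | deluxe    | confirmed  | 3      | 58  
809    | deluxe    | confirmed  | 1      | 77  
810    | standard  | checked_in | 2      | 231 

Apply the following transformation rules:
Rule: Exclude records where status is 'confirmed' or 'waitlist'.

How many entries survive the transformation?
2

Step 1: Count records to exclude
  - 4 (confirmed) + 4 (waitlist) = 8 records
Step 2: Total records: 10
Step 3: Remaining = 10 - 8 = 2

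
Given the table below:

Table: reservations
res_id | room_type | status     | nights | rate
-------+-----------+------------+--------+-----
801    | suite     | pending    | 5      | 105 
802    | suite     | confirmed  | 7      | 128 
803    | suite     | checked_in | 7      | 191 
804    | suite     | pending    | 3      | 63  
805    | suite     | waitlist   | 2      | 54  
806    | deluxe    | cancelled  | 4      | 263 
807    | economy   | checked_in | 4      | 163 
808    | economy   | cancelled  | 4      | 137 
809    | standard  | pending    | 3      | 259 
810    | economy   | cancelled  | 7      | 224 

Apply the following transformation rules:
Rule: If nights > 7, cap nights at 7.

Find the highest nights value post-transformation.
7

Step 1: Original maximum nights = 7
Step 2: Check cap of 7 against maximum
Step 3: No records exceed the cap (max 7 <= cap 7), so no capping applies
Step 4: Maximum after transformation = 7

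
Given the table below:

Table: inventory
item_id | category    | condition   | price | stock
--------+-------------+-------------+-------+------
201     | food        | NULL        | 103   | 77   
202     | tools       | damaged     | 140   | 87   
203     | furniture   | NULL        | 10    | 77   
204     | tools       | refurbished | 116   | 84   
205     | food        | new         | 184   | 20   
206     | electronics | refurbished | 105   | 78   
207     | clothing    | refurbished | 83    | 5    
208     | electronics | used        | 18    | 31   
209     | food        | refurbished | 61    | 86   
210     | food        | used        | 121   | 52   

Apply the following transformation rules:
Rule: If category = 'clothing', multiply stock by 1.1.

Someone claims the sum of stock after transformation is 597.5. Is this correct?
Yes, the result is correct.

Step 1: Calculate the correct sum after transformation
Step 2: Apply multiplier 1.1 to records where category = 'clothing'
Step 3: Correct result = 597.5
Step 4: Claimed result = 597.5
Step 5: 597.5 = 597.5 ✓
Conclusion: The claimed result is correct.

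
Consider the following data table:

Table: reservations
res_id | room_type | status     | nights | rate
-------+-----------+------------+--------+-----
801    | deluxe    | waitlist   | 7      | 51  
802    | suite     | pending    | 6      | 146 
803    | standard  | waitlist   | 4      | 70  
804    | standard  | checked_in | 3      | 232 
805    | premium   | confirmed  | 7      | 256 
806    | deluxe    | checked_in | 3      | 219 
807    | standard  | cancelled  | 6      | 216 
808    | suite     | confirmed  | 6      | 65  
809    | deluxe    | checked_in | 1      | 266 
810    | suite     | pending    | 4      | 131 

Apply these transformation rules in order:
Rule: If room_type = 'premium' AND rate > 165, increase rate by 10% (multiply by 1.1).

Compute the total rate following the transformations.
1677.6

Step 1: Find records where room_type = 'premium' AND rate > 165
Step 2: 1 records match, summing to 256
Step 3: After multiplier: 256 × 1.1 = 281.6
Step 4: Unaffected records sum: 1396
Step 5: Final sum = 281.6 + 1396 = 1677.6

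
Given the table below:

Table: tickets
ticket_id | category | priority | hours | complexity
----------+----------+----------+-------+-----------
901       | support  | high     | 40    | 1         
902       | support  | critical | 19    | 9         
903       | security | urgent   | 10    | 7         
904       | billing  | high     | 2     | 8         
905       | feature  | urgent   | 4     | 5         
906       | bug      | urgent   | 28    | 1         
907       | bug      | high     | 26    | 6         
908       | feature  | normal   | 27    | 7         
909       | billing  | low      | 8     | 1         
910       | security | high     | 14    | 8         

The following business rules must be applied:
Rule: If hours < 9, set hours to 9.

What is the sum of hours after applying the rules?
191

Step 1: 3 records have hours < 9
Step 2: These records originally summed to 14
Step 3: After setting to minimum: 3 × 9 = 27
Step 4: Unaffected records sum: 164
Step 5: Final sum = 27 + 164 = 191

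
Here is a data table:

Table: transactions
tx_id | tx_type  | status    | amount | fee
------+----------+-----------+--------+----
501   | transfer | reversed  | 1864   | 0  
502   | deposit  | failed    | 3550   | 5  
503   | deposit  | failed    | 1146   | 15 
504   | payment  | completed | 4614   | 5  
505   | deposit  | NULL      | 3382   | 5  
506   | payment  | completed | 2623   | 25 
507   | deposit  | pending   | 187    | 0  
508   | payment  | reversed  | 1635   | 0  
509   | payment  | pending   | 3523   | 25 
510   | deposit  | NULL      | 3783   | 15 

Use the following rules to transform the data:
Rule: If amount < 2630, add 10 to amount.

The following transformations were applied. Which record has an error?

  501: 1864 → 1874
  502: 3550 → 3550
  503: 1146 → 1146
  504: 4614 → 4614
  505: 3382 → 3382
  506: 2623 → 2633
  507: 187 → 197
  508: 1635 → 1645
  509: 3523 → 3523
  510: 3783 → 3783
Record 503 has an error. The correct transformed value should be 1156, not 1146.

Step 1: Check each record against the rule
Step 2: Record 503 has amount = 1146
Step 3: Since 1146 < 2630, the bonus should have been applied
Step 4: Correct value = 1156, but claimed value = 1146
Conclusion: Record 503 has the error.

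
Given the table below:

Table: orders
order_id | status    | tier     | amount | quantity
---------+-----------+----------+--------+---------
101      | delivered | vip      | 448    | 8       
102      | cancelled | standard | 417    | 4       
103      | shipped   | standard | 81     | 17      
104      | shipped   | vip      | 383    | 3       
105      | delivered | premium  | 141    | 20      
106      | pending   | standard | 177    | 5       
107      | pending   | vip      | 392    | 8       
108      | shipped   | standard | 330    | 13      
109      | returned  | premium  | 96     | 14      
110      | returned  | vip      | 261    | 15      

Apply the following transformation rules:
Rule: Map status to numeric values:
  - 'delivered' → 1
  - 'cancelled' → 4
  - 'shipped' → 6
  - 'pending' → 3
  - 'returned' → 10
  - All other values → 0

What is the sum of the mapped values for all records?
50

Step 1: Apply mapping to each record
Step 2: Count by status:
  'delivered': 2 records × 1 = 2
  'cancelled': 1 records × 4 = 4
  'shipped': 3 records × 6 = 18
  'pending': 2 records × 3 = 6
  'returned': 2 records × 10 = 20
Step 3: Sum all mapped values = 50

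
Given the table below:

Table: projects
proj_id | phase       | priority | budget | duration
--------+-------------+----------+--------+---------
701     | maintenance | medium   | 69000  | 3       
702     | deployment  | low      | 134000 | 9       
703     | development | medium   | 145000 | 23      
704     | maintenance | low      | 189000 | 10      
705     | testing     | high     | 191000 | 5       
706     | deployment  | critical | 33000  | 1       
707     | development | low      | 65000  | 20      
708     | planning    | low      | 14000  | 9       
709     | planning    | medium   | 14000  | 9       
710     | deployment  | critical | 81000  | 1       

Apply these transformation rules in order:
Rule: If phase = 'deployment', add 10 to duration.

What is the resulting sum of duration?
120

Step 1: Count records where phase = 'deployment': 3
Step 2: Total bonus added: 3 × 10 = 30
Step 3: Original sum of duration: 90
Step 4: Final sum = 90 + 30 = 120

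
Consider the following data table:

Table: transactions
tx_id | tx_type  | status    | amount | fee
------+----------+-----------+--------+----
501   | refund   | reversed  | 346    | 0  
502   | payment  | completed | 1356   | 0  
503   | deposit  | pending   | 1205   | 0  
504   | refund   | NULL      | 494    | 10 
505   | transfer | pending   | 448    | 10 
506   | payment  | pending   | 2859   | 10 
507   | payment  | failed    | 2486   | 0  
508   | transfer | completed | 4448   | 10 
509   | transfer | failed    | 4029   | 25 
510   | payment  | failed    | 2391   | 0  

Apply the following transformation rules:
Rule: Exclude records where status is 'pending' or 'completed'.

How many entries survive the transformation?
5

Step 1: Count records to exclude
  - 3 (pending) + 2 (completed) = 5 records
Step 2: Total records: 10
Step 3: Remaining = 10 - 5 = 5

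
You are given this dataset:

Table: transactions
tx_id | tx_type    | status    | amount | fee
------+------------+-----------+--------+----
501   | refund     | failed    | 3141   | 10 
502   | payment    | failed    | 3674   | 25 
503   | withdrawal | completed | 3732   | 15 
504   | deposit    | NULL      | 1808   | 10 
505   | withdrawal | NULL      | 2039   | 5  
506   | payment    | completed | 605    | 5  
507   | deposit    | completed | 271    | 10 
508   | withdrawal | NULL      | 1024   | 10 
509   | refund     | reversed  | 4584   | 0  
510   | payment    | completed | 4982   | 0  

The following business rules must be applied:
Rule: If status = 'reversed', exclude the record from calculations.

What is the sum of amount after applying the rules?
21276

Step 1: Identify records where status = 'reversed'
Step 2: The excluded records sum to 4584
Step 3: Original total amount = 25860
Step 4: Remaining total = 25860 - 4584 = 21276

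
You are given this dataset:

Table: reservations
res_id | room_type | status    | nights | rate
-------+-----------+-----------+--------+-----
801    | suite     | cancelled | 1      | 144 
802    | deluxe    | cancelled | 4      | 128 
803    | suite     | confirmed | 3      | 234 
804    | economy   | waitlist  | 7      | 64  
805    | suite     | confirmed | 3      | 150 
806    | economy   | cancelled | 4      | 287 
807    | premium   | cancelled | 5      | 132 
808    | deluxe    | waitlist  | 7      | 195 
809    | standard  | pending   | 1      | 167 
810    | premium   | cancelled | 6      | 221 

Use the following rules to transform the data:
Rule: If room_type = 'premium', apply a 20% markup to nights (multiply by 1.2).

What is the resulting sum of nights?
43.2

Step 1: Records with room_type = 'premium' have total nights = 11
Step 2: Apply multiplier: 11 × 1.2 = 13.2
Step 3: Other records total: 30
Step 4: Final sum = 13.2 + 30 = 43.2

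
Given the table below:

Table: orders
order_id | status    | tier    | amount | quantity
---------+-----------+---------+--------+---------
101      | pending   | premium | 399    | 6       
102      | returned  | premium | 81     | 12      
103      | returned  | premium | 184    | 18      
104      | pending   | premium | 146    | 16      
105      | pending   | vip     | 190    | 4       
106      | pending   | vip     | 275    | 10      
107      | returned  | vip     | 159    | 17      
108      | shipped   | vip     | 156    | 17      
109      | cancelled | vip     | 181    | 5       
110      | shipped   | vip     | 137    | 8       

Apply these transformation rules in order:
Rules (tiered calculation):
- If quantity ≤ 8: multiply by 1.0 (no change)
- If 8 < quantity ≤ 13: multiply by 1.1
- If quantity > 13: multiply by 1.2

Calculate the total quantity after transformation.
128.8

Step 1: Tier 1 (quantity ≤ 8): 4 records, sum = 23 × 1.0 = 23.0
Step 2: Tier 2 (8 < quantity ≤ 13): 2 records, sum = 22 × 1.1 = 24.2
Step 3: Tier 3 (quantity > 13): 4 records, sum = 68 × 1.2 = 81.6
Step 4: Final sum = 23.0 + 24.2 + 81.6 = 128.8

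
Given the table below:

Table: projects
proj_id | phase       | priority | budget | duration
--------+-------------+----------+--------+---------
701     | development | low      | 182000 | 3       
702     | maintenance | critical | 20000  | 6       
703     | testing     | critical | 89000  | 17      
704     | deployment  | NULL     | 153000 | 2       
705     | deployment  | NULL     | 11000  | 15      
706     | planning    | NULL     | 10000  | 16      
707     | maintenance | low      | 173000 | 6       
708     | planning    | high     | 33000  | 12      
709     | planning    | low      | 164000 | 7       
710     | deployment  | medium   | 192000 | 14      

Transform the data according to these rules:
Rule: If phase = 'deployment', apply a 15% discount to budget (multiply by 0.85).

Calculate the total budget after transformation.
973600.0

Step 1: Records with phase = 'deployment' have total budget = 356000
Step 2: Apply multiplier: 356000 × 0.85 = 302600.0
Step 3: Other records total: 671000
Step 4: Final sum = 302600.0 + 671000 = 973600.0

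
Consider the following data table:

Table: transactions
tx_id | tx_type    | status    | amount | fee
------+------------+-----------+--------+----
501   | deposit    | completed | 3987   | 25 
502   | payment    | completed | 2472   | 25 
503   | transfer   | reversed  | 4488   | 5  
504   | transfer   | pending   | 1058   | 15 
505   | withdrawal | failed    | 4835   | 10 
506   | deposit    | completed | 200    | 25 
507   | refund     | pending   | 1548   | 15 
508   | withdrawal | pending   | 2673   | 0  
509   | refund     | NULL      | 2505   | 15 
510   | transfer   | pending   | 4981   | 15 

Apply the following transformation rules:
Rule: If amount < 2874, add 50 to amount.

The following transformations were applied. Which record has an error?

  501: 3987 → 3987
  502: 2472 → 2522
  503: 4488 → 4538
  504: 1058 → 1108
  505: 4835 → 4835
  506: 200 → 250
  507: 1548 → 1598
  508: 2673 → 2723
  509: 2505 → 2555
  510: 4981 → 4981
Record 503 has an error. The correct transformed value should be 4488, not 4538.

Step 1: Check each record against the rule
Step 2: Record 503 has amount = 4488
Step 3: Since 4488 >= 2874, the bonus should not have been applied
Step 4: Correct value = 4488, but claimed value = 4538
Conclusion: Record 503 has the error.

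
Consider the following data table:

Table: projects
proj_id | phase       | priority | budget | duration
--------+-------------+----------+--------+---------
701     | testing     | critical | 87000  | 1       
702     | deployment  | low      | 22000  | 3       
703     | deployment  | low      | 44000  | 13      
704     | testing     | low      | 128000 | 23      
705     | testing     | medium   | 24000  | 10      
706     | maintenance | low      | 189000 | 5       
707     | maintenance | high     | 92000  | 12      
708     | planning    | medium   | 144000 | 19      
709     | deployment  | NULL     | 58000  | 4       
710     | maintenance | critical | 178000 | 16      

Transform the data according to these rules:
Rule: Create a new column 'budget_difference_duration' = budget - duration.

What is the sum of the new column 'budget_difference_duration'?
965894

Step 1: For each record, compute budget - duration
Example calculations:
  87000 - 1 = 86999
  22000 - 3 = 21997
  44000 - 13 = 43987
  ...
Step 2: Sum all derived values
Step 3: Total = 965894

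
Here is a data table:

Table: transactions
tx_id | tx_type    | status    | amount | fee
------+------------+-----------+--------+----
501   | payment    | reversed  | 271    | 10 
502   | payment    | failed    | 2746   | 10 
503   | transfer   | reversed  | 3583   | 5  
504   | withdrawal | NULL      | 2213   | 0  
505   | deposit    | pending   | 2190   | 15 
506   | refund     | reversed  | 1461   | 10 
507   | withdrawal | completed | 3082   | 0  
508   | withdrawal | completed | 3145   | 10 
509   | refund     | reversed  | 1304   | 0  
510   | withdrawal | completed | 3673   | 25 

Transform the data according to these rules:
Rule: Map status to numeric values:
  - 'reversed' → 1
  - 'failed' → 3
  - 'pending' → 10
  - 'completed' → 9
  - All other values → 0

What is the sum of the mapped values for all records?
44

Step 1: Apply mapping to each record
Step 2: Count by status:
  'reversed': 4 records × 1 = 4
  'failed': 1 records × 3 = 3
  'pending': 1 records × 10 = 10
  'completed': 3 records × 9 = 27
Step 3: Sum all mapped values = 44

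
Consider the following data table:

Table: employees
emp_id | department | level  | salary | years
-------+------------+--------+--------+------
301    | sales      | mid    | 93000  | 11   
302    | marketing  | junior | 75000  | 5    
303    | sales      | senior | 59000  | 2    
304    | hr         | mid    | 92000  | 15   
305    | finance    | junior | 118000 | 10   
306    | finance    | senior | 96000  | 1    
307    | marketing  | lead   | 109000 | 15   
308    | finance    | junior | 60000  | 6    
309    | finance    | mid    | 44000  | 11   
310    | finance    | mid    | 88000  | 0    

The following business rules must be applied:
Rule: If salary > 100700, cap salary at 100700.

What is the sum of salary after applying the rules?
808400

Step 1: 2 records have salary > 100700
Step 2: These records originally summed to 227000
Step 3: After capping: 2 × 100700 = 201400
Step 4: Unaffected records sum: 607000
Step 5: Final sum = 201400 + 607000 = 808400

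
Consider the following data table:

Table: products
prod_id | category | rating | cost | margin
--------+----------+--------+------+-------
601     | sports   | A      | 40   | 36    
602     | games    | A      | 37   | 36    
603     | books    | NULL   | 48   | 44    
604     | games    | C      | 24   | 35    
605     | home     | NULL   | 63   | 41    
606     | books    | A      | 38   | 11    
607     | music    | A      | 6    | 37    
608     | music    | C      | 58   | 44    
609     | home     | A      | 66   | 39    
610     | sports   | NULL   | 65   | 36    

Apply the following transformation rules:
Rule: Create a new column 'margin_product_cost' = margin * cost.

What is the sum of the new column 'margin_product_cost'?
16413

Step 1: For each record, compute margin * cost
Example calculations:
  36 * 40 = 1440
  36 * 37 = 1332
  44 * 48 = 2112
  ...
Step 2: Sum all derived values
Step 3: Total = 16413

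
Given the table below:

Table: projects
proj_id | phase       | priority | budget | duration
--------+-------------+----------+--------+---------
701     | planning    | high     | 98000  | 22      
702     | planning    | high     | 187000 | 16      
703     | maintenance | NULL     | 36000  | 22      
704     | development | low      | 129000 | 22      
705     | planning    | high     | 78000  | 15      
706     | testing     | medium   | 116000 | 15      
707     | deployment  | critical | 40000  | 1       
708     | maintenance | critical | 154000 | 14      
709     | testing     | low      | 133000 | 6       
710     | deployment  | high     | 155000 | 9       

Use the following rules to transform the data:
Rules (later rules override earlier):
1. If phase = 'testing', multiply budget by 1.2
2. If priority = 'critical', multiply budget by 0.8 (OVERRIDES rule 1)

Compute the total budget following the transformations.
1137000.0

Step 1: Rule 2 takes priority for records with priority = 'critical'
  - 2 records: 194000 × 0.8 = 155200.0
Step 2: Rule 1 applies to remaining records with phase = 'testing'
  - 2 records: 249000 × 1.2 = 298800.0
Step 3: Other records unchanged: 683000
Step 4: Final sum = 155200.0 + 298800.0 + 683000 = 1137000.0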